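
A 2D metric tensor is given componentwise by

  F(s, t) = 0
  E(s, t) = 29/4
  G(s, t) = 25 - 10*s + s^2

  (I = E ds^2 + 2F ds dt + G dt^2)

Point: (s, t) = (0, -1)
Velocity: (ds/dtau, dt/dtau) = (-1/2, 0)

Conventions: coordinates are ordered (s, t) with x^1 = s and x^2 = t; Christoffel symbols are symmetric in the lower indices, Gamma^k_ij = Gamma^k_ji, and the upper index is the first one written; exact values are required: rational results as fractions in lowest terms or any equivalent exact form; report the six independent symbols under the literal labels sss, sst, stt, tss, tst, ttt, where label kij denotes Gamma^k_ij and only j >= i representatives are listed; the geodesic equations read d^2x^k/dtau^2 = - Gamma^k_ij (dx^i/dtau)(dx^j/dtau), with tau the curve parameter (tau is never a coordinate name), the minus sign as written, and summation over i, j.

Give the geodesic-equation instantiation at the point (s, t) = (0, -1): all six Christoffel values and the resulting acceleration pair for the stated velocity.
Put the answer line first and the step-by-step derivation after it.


Answer: Gamma_sss = 0, Gamma_sst = 0, Gamma_stt = 20/29, Gamma_tss = 0, Gamma_tst = -1/5, Gamma_ttt = 0; accelerations (d^2s/dtau^2, d^2t/dtau^2) = (0, 0)

E = 29/4, F = 0, G = 25 at the point
E_s = 0, E_t = 0, F_s = 0, F_t = 0, G_s = -10, G_t = 0
EG - F^2 = 725/4;  g^inv = (4/725) * [[25, 0], [0, 29/4]]
first-kind symbols [ij,l] = (1/2)(d_i g_jl + d_j g_il - d_l g_ij): [ss,s] = E_s/2 = 0, [ss,t] = F_s - E_t/2 = 0, [st,s] = E_t/2 = 0, [st,t] = G_s/2 = -5, [tt,s] = F_t - G_s/2 = 5, [tt,t] = G_t/2 = 0
Gamma^s_ij = (G*[ij,s] - F*[ij,t])/(EG - F^2), Gamma^t_ij = (E*[ij,t] - F*[ij,s])/(EG - F^2)
Gamma_sss = 0, Gamma_sst = 0, Gamma_stt = 20/29, Gamma_tss = 0, Gamma_tst = -1/5, Gamma_ttt = 0
d^2s/dtau^2 = -(Gamma_sss*(-1/2)^2 + 2*Gamma_sst*(-1/2)*(0) + Gamma_stt*(0)^2) = 0
d^2t/dtau^2 = -(Gamma_tss*(-1/2)^2 + 2*Gamma_tst*(-1/2)*(0) + Gamma_ttt*(0)^2) = 0


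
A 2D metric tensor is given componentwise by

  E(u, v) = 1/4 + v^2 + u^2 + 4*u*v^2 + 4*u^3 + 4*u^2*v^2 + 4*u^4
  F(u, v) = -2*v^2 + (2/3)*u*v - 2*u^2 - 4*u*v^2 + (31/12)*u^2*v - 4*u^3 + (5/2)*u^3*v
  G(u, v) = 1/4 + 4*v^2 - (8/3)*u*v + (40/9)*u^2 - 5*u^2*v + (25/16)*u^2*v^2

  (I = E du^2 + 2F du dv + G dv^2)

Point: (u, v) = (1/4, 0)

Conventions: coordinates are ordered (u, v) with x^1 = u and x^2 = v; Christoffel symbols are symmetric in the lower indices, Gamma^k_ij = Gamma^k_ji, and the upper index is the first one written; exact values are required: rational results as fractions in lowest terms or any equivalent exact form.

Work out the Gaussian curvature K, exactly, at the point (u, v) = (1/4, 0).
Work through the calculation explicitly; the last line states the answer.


E = 25/64, F = -3/16, G = 19/36, EG - F^2 = 197/1152 at the point
E_u = 3/2, E_v = 0, F_u = -7/4, F_v = 47/128, G_u = 20/9, G_v = -47/48
E_vv = 9/2, F_uv = 233/96, G_uu = 80/9
K follows from Brioschi's formula, (det M1 - det M2)/(EG - F^2)^2.
M1 = [[-E_vv/2 + F_uv - G_uu/2, E_u/2, F_u - E_v/2], [F_v - G_u/2, E, F], [G_v/2, F, G]] = [[-1229/288, 3/4, -7/4], [-857/1152, 25/64, -3/16], [-47/96, -3/16, 19/36]]; det M1 = -313597/331776
M2 = [[0, E_v/2, G_u/2], [E_v/2, E, F], [G_u/2, F, G]] = [[0, 0, 10/9], [0, 25/64, -3/16], [10/9, -3/16, 19/36]]; det M2 = -625/1296
det M1 - det M2 = -51199/110592; K = -51199/110592 / (197/1152)^2 = -614388/38809

Answer: K = -614388/38809


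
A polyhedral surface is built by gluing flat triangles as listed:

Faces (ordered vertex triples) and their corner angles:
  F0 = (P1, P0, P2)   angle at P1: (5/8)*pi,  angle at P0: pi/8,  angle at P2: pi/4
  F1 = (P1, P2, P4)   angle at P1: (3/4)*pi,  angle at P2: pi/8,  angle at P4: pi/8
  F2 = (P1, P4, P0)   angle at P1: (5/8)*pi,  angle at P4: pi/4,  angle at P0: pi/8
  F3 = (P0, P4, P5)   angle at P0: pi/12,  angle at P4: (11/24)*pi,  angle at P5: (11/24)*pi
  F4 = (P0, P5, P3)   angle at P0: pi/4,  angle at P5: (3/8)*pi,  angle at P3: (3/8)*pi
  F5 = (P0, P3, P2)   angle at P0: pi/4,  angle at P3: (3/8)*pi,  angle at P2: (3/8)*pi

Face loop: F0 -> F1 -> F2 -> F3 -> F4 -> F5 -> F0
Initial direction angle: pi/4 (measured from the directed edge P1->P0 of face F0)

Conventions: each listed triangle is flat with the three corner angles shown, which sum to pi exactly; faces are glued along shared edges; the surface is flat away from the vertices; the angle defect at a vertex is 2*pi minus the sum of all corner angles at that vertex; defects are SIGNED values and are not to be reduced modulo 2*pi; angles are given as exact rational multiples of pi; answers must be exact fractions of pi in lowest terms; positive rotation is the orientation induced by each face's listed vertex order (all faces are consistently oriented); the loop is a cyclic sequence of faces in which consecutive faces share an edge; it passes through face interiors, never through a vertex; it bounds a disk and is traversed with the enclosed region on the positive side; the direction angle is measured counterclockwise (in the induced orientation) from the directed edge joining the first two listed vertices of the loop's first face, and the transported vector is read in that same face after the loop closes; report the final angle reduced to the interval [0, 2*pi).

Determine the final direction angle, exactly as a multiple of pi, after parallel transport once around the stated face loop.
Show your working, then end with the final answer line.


enclosed vertex P0: corner angles sum to (5/6)*pi, defect = 2*pi - (5/6)*pi = (7/6)*pi
enclosed vertex P1: corner angles sum to 2*pi, defect = 2*pi - 2*pi = 0
final direction = starting direction + enclosed defect total, reduced mod 2*pi (induced orientation)
final angle = pi/4 + (7/6)*pi = (17/12)*pi (mod 2*pi)

Answer: final direction angle = (17/12)*pi


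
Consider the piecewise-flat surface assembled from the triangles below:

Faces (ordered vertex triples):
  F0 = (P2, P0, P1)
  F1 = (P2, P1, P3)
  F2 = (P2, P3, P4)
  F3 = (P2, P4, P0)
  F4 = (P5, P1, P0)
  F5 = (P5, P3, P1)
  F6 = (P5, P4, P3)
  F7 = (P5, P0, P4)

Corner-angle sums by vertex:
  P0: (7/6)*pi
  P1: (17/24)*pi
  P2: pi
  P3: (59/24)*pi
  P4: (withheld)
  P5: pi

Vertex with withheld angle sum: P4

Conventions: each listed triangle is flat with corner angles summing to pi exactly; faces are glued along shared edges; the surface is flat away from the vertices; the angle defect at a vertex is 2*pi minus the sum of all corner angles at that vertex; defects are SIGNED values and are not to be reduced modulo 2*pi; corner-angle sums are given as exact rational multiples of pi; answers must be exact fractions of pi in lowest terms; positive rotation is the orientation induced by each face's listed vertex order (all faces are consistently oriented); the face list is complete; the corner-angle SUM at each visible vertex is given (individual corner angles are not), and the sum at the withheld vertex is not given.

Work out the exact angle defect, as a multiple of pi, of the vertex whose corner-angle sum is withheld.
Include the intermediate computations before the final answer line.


V = 6, E = 12, F = 8; chi = V - E + F = 2
Gauss-Bonnet: total defect = 2*pi*chi = 4*pi; visible defects sum to (11/3)*pi

Answer: defect(P4) = pi/3


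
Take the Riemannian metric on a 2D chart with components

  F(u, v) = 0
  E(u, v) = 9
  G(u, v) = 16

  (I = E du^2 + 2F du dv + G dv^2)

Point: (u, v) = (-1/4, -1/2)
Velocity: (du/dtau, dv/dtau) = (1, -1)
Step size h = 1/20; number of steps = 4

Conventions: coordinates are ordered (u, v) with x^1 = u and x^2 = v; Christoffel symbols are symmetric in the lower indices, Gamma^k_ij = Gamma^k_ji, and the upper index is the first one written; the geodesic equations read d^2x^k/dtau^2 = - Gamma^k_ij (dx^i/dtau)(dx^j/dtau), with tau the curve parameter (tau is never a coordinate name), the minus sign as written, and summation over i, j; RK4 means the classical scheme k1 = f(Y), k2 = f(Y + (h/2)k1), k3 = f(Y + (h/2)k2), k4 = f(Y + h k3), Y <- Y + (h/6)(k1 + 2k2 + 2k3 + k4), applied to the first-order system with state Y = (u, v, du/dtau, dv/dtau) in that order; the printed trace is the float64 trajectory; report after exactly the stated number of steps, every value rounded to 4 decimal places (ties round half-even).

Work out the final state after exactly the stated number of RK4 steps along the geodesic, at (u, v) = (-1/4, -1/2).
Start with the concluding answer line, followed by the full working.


Answer: u = -0.0500, v = -0.7000, du/dtau = 1.0000, dv/dtau = -1.0000

f(Y) = (du/dtau, dv/dtau, -Gamma^u_ij Y'^i Y'^j, -Gamma^v_ij Y'^i Y'^j) with the Gammas evaluated at the stage position; h = 0.050000; intermediate values shown to 6 dp
step 0: u = -0.2500, v = -0.5000, du/dtau = 1.0000, dv/dtau = -1.0000
step 1:
  k1: at (u, v) = (-0.250000, -0.500000), (du/dtau, dv/dtau) = (1.000000, -1.000000); Gamma_uuu = 0.000000, Gamma_uuv = 0.000000, Gamma_uvv = 0.000000, Gamma_vuu = 0.000000, Gamma_vuv = 0.000000, Gamma_vvv = 0.000000; k1 = (1.000000, -1.000000, 0.000000, 0.000000)
  k2: at (u, v) = (-0.225000, -0.525000), (du/dtau, dv/dtau) = (1.000000, -1.000000); Gamma_uuu = 0.000000, Gamma_uuv = 0.000000, Gamma_uvv = 0.000000, Gamma_vuu = 0.000000, Gamma_vuv = 0.000000, Gamma_vvv = 0.000000; k2 = (1.000000, -1.000000, 0.000000, 0.000000)
  k3: at (u, v) = (-0.225000, -0.525000), (du/dtau, dv/dtau) = (1.000000, -1.000000); Gamma_uuu = 0.000000, Gamma_uuv = 0.000000, Gamma_uvv = 0.000000, Gamma_vuu = 0.000000, Gamma_vuv = 0.000000, Gamma_vvv = 0.000000; k3 = (1.000000, -1.000000, 0.000000, 0.000000)
  k4: at (u, v) = (-0.200000, -0.550000), (du/dtau, dv/dtau) = (1.000000, -1.000000); Gamma_uuu = 0.000000, Gamma_uuv = 0.000000, Gamma_uvv = 0.000000, Gamma_vuu = 0.000000, Gamma_vuv = 0.000000, Gamma_vvv = 0.000000; k4 = (1.000000, -1.000000, 0.000000, 0.000000)
  Y <- Y + (h/6)(k1 + 2k2 + 2k3 + k4): u = -0.2000, v = -0.5500, du/dtau = 1.0000, dv/dtau = -1.0000
step 2:
  k1: at (u, v) = (-0.200000, -0.550000), (du/dtau, dv/dtau) = (1.000000, -1.000000); Gamma_uuu = 0.000000, Gamma_uuv = 0.000000, Gamma_uvv = 0.000000, Gamma_vuu = 0.000000, Gamma_vuv = 0.000000, Gamma_vvv = 0.000000; k1 = (1.000000, -1.000000, 0.000000, 0.000000)
  k2: at (u, v) = (-0.175000, -0.575000), (du/dtau, dv/dtau) = (1.000000, -1.000000); Gamma_uuu = 0.000000, Gamma_uuv = 0.000000, Gamma_uvv = 0.000000, Gamma_vuu = 0.000000, Gamma_vuv = 0.000000, Gamma_vvv = 0.000000; k2 = (1.000000, -1.000000, 0.000000, 0.000000)
  k3: at (u, v) = (-0.175000, -0.575000), (du/dtau, dv/dtau) = (1.000000, -1.000000); Gamma_uuu = 0.000000, Gamma_uuv = 0.000000, Gamma_uvv = 0.000000, Gamma_vuu = 0.000000, Gamma_vuv = 0.000000, Gamma_vvv = 0.000000; k3 = (1.000000, -1.000000, 0.000000, 0.000000)
  k4: at (u, v) = (-0.150000, -0.600000), (du/dtau, dv/dtau) = (1.000000, -1.000000); Gamma_uuu = 0.000000, Gamma_uuv = 0.000000, Gamma_uvv = 0.000000, Gamma_vuu = 0.000000, Gamma_vuv = 0.000000, Gamma_vvv = 0.000000; k4 = (1.000000, -1.000000, 0.000000, 0.000000)
  Y <- Y + (h/6)(k1 + 2k2 + 2k3 + k4): u = -0.1500, v = -0.6000, du/dtau = 1.0000, dv/dtau = -1.0000
step 3:
  k1: at (u, v) = (-0.150000, -0.600000), (du/dtau, dv/dtau) = (1.000000, -1.000000); Gamma_uuu = 0.000000, Gamma_uuv = 0.000000, Gamma_uvv = 0.000000, Gamma_vuu = 0.000000, Gamma_vuv = 0.000000, Gamma_vvv = 0.000000; k1 = (1.000000, -1.000000, 0.000000, 0.000000)
  k2: at (u, v) = (-0.125000, -0.625000), (du/dtau, dv/dtau) = (1.000000, -1.000000); Gamma_uuu = 0.000000, Gamma_uuv = 0.000000, Gamma_uvv = 0.000000, Gamma_vuu = 0.000000, Gamma_vuv = 0.000000, Gamma_vvv = 0.000000; k2 = (1.000000, -1.000000, 0.000000, 0.000000)
  k3: at (u, v) = (-0.125000, -0.625000), (du/dtau, dv/dtau) = (1.000000, -1.000000); Gamma_uuu = 0.000000, Gamma_uuv = 0.000000, Gamma_uvv = 0.000000, Gamma_vuu = 0.000000, Gamma_vuv = 0.000000, Gamma_vvv = 0.000000; k3 = (1.000000, -1.000000, 0.000000, 0.000000)
  k4: at (u, v) = (-0.100000, -0.650000), (du/dtau, dv/dtau) = (1.000000, -1.000000); Gamma_uuu = 0.000000, Gamma_uuv = 0.000000, Gamma_uvv = 0.000000, Gamma_vuu = 0.000000, Gamma_vuv = 0.000000, Gamma_vvv = 0.000000; k4 = (1.000000, -1.000000, 0.000000, 0.000000)
  Y <- Y + (h/6)(k1 + 2k2 + 2k3 + k4): u = -0.1000, v = -0.6500, du/dtau = 1.0000, dv/dtau = -1.0000
step 4:
  k1: at (u, v) = (-0.100000, -0.650000), (du/dtau, dv/dtau) = (1.000000, -1.000000); Gamma_uuu = 0.000000, Gamma_uuv = 0.000000, Gamma_uvv = 0.000000, Gamma_vuu = 0.000000, Gamma_vuv = 0.000000, Gamma_vvv = 0.000000; k1 = (1.000000, -1.000000, 0.000000, 0.000000)
  k2: at (u, v) = (-0.075000, -0.675000), (du/dtau, dv/dtau) = (1.000000, -1.000000); Gamma_uuu = 0.000000, Gamma_uuv = 0.000000, Gamma_uvv = 0.000000, Gamma_vuu = 0.000000, Gamma_vuv = 0.000000, Gamma_vvv = 0.000000; k2 = (1.000000, -1.000000, 0.000000, 0.000000)
  k3: at (u, v) = (-0.075000, -0.675000), (du/dtau, dv/dtau) = (1.000000, -1.000000); Gamma_uuu = 0.000000, Gamma_uuv = 0.000000, Gamma_uvv = 0.000000, Gamma_vuu = 0.000000, Gamma_vuv = 0.000000, Gamma_vvv = 0.000000; k3 = (1.000000, -1.000000, 0.000000, 0.000000)
  k4: at (u, v) = (-0.050000, -0.700000), (du/dtau, dv/dtau) = (1.000000, -1.000000); Gamma_uuu = 0.000000, Gamma_uuv = 0.000000, Gamma_uvv = 0.000000, Gamma_vuu = 0.000000, Gamma_vuv = 0.000000, Gamma_vvv = 0.000000; k4 = (1.000000, -1.000000, 0.000000, 0.000000)
  Y <- Y + (h/6)(k1 + 2k2 + 2k3 + k4): u = -0.0500, v = -0.7000, du/dtau = 1.0000, dv/dtau = -1.0000


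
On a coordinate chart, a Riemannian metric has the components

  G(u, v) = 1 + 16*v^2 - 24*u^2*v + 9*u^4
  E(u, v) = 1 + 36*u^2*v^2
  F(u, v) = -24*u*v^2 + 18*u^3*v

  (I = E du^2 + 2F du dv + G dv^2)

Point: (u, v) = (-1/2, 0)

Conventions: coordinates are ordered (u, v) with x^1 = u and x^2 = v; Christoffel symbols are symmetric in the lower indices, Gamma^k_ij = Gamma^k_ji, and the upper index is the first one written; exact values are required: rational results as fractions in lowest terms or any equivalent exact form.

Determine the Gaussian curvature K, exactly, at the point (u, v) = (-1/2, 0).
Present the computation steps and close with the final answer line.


E = 1, F = 0, G = 25/16, EG - F^2 = 25/16 at the point
E_u = 0, E_v = 0, F_u = 0, F_v = -9/4, G_u = -9/2, G_v = -6
E_vv = 18, F_uv = 27/2, G_uu = 27
The intrinsic route: Brioschi's K = (det M1 - det M2)/(EG - F^2)^2.
M1 = [[-E_vv/2 + F_uv - G_uu/2, E_u/2, F_u - E_v/2], [F_v - G_u/2, E, F], [G_v/2, F, G]] = [[-9, 0, 0], [0, 1, 0], [-3, 0, 25/16]]; det M1 = -225/16
M2 = [[0, E_v/2, G_u/2], [E_v/2, E, F], [G_u/2, F, G]] = [[0, 0, -9/4], [0, 1, 0], [-9/4, 0, 25/16]]; det M2 = -81/16
det M1 - det M2 = -9; K = -9 / (25/16)^2 = -2304/625

Answer: K = -2304/625


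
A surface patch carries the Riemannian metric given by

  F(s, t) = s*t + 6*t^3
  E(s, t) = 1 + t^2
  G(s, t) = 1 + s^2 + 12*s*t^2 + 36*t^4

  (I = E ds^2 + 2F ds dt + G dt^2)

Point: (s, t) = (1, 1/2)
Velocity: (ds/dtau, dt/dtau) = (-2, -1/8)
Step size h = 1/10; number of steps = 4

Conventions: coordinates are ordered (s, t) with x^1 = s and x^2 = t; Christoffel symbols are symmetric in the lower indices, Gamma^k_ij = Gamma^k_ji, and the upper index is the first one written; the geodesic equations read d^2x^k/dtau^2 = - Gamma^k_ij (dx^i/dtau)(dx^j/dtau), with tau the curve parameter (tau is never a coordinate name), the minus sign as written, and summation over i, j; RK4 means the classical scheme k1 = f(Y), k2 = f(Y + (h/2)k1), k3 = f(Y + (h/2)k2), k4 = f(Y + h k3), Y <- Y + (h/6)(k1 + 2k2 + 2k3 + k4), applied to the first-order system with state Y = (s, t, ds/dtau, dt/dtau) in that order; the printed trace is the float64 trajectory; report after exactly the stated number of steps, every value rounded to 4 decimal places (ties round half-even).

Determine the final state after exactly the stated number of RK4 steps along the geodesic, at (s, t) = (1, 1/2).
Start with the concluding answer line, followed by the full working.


Answer: s = 0.1942, t = 0.4259, ds/dtau = -2.0402, dt/dtau = -0.2772

f(Y) = (ds/dtau, dt/dtau, -Gamma^s_ij Y'^i Y'^j, -Gamma^t_ij Y'^i Y'^j) with the Gammas evaluated at the stage position; h = 0.100000; intermediate values shown to 6 dp
step 0: s = 1.0000, t = 0.5000, ds/dtau = -2.0000, dt/dtau = -0.1250
step 1:
  k1: at (s, t) = (1.000000, 0.500000), (ds/dtau, dt/dtau) = (-2.000000, -0.125000); Gamma_sss = 0.000000, Gamma_sst = 0.066667, Gamma_stt = 0.400000, Gamma_tss = 0.000000, Gamma_tst = 0.333333, Gamma_ttt = 2.000000; k1 = (-2.000000, -0.125000, -0.039583, -0.197917)
  k2: at (s, t) = (0.900000, 0.493750), (ds/dtau, dt/dtau) = (-2.001979, -0.134896); Gamma_sss = 0.000000, Gamma_sst = 0.072331, Gamma_stt = 0.428558, Gamma_tss = 0.000000, Gamma_tst = 0.346122, Gamma_ttt = 2.050774; k2 = (-2.001979, -0.134896, -0.046865, -0.224264)
  k3: at (s, t) = (0.899901, 0.493255), (ds/dtau, dt/dtau) = (-2.002343, -0.136213); Gamma_sss = 0.000000, Gamma_sst = 0.072415, Gamma_stt = 0.428629, Gamma_tss = 0.000000, Gamma_tst = 0.346429, Gamma_ttt = 2.050536; k3 = (-2.002343, -0.136213, -0.047455, -0.227020)
  k4: at (s, t) = (0.799766, 0.486379), (ds/dtau, dt/dtau) = (-2.004745, -0.147702); Gamma_sss = 0.000000, Gamma_sst = 0.078942, Gamma_stt = 0.460750, Gamma_tss = 0.000000, Gamma_tst = 0.360182, Gamma_ttt = 2.102218; k4 = (-2.004745, -0.147702, -0.056802, -0.259165)
  Y <- Y + (h/6)(k1 + 2k2 + 2k3 + k4): s = 0.7998, t = 0.4864, ds/dtau = -2.0048, dt/dtau = -0.1477
step 2:
  k1: at (s, t) = (0.799777, 0.486418), (ds/dtau, dt/dtau) = (-2.004750, -0.147661); Gamma_sss = 0.000000, Gamma_sst = 0.078934, Gamma_stt = 0.460742, Gamma_tss = 0.000000, Gamma_tst = 0.360156, Gamma_ttt = 2.102238; k1 = (-2.004750, -0.147661, -0.056779, -0.259066)
  k2: at (s, t) = (0.699539, 0.479035), (ds/dtau, dt/dtau) = (-2.007589, -0.160614); Gamma_sss = 0.000000, Gamma_sst = 0.086455, Gamma_stt = 0.496980, Gamma_tss = 0.000000, Gamma_tst = 0.374741, Gamma_ttt = 2.154169; k2 = (-2.007589, -0.160614, -0.068575, -0.297239)
  k3: at (s, t) = (0.699397, 0.478387), (ds/dtau, dt/dtau) = (-2.008179, -0.162523); Gamma_sss = 0.000000, Gamma_sst = 0.086598, Gamma_stt = 0.497130, Gamma_tss = 0.000000, Gamma_tst = 0.375171, Gamma_ttt = 2.153725; k3 = (-2.008179, -0.162523, -0.069658, -0.301781)
  k4: at (s, t) = (0.598959, 0.470166), (ds/dtau, dt/dtau) = (-2.011716, -0.177839); Gamma_sss = 0.000000, Gamma_sst = 0.095411, Gamma_stt = 0.538306, Gamma_tss = 0.000000, Gamma_tst = 0.390700, Gamma_ttt = 2.204322; k4 = (-2.011716, -0.177839, -0.085293, -0.349270)
  Y <- Y + (h/6)(k1 + 2k2 + 2k3 + k4): s = 0.5990, t = 0.4702, ds/dtau = -2.0117, dt/dtau = -0.1778
step 3:
  k1: at (s, t) = (0.598977, 0.470222), (ds/dtau, dt/dtau) = (-2.011726, -0.177767); Gamma_sss = 0.000000, Gamma_sst = 0.095396, Gamma_stt = 0.538288, Gamma_tss = 0.000000, Gamma_tst = 0.390661, Gamma_ttt = 2.204369; k1 = (-2.011726, -0.177767, -0.085241, -0.349076)
  k2: at (s, t) = (0.498390, 0.461333), (ds/dtau, dt/dtau) = (-2.015988, -0.195221); Gamma_sss = 0.000000, Gamma_sst = 0.105696, Gamma_stt = 0.585131, Gamma_tss = 0.000000, Gamma_tst = 0.406751, Gamma_ttt = 2.251774; k2 = (-2.015988, -0.195221, -0.105496, -0.405982)
  k3: at (s, t) = (0.498177, 0.460461), (ds/dtau, dt/dtau) = (-2.017001, -0.198066); Gamma_sss = 0.000000, Gamma_sst = 0.105949, Gamma_stt = 0.585424, Gamma_tss = 0.000000, Gamma_tst = 0.407339, Gamma_ttt = 2.250764; k3 = (-2.017001, -0.198066, -0.107619, -0.413762)
  k4: at (s, t) = (0.397277, 0.450415), (ds/dtau, dt/dtau) = (-2.022488, -0.219143); Gamma_sss = 0.000000, Gamma_sst = 0.118233, Gamma_stt = 0.639049, Gamma_tss = 0.000000, Gamma_tst = 0.423809, Gamma_ttt = 2.290679; k4 = (-2.022488, -0.219143, -0.135495, -0.485683)
  Y <- Y + (h/6)(k1 + 2k2 + 2k3 + k4): s = 0.3973, t = 0.4505, ds/dtau = -2.0225, dt/dtau = -0.2190
step 4:
  k1: at (s, t) = (0.397307, 0.450497), (ds/dtau, dt/dtau) = (-2.022509, -0.219005); Gamma_sss = 0.000000, Gamma_sst = 0.118205, Gamma_stt = 0.639012, Gamma_tss = 0.000000, Gamma_tst = 0.423755, Gamma_ttt = 2.290804; k1 = (-2.022509, -0.219005, -0.135364, -0.485269)
  k2: at (s, t) = (0.296181, 0.439547), (ds/dtau, dt/dtau) = (-2.029277, -0.243268); Gamma_sss = 0.000000, Gamma_sst = 0.132739, Gamma_stt = 0.700140, Gamma_tss = 0.000000, Gamma_tst = 0.439514, Gamma_ttt = 2.318244; k2 = (-2.029277, -0.243268, -0.172489, -0.571131)
  k3: at (s, t) = (0.295843, 0.438334), (ds/dtau, dt/dtau) = (-2.031133, -0.247561); Gamma_sss = 0.000000, Gamma_sst = 0.133202, Gamma_stt = 0.700640, Gamma_tss = 0.000000, Gamma_tst = 0.440221, Gamma_ttt = 2.315566; k3 = (-2.031133, -0.247561, -0.176895, -0.584626)
  k4: at (s, t) = (0.194194, 0.425741), (ds/dtau, dt/dtau) = (-2.040198, -0.277467); Gamma_sss = 0.000000, Gamma_sst = 0.150754, Gamma_stt = 0.770186, Gamma_tss = 0.000000, Gamma_tst = 0.453857, Gamma_ttt = 2.318704; k4 = (-2.040198, -0.277467, -0.229975, -0.692358)
  Y <- Y + (h/6)(k1 + 2k2 + 2k3 + k4): s = 0.1942, t = 0.4259, ds/dtau = -2.0402, dt/dtau = -0.2772


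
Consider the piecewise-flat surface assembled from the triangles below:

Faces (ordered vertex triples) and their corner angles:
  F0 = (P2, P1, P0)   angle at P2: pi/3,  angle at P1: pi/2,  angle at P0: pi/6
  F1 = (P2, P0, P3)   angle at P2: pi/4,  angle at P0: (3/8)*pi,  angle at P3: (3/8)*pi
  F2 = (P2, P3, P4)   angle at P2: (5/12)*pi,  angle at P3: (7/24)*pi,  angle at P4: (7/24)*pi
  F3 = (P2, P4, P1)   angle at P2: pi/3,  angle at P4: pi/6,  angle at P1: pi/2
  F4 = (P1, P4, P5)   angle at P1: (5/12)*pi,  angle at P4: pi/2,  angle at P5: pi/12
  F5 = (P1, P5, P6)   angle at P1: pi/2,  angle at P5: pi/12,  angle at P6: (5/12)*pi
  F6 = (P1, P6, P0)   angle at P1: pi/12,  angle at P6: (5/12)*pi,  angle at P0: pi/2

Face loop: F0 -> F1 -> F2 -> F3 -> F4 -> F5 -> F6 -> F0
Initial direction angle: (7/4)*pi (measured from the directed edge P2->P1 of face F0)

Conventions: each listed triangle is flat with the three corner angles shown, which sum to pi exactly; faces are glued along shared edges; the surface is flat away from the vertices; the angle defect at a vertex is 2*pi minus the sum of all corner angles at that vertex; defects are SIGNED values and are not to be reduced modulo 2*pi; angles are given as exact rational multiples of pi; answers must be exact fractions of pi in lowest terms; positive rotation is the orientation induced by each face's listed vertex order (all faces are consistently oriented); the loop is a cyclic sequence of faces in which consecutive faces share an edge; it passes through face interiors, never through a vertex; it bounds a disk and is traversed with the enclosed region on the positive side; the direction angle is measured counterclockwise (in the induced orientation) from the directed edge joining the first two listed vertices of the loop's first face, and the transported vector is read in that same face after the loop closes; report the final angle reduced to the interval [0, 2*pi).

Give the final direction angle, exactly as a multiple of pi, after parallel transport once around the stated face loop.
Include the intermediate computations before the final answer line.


enclosed vertex P1: corner angles sum to 2*pi, defect = 2*pi - 2*pi = 0
enclosed vertex P2: corner angles sum to (4/3)*pi, defect = 2*pi - (4/3)*pi = (2/3)*pi
adding the enclosed defects to the starting angle (mod 2*pi, induced orientation) gives the holonomy
final angle = (7/4)*pi + (2/3)*pi = (5/12)*pi (mod 2*pi)

Answer: final direction angle = (5/12)*pi


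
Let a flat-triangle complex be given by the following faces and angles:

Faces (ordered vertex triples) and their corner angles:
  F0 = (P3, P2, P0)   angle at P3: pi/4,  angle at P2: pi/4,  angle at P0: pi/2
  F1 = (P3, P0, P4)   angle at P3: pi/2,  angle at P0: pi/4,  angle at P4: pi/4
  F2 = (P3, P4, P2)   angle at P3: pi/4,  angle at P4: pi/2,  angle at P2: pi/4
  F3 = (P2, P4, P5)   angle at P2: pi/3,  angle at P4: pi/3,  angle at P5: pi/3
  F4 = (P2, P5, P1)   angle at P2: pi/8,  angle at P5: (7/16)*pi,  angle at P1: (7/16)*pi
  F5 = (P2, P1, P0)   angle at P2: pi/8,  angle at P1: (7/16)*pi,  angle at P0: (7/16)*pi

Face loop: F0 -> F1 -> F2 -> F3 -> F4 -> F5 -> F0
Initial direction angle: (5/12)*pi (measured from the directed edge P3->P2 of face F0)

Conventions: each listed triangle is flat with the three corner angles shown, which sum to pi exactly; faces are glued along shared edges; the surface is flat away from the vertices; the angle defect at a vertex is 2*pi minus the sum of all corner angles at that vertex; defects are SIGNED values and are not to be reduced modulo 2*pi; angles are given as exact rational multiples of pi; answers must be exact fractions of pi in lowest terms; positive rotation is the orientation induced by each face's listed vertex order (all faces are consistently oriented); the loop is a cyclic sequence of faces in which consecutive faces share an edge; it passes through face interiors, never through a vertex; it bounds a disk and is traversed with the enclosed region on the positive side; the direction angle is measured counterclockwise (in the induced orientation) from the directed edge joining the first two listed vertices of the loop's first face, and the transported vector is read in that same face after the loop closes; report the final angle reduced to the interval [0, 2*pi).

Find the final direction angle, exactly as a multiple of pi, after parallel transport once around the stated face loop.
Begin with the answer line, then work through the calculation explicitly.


Answer: final direction angle = pi/3

enclosed vertex P2: corner angles sum to (13/12)*pi, defect = 2*pi - (13/12)*pi = (11/12)*pi
enclosed vertex P3: corner angles sum to pi, defect = 2*pi - pi = pi
the rotation equals the total enclosed defect, so the final angle is initial + defects (mod 2*pi)
final angle = (5/12)*pi + (23/12)*pi = pi/3 (mod 2*pi)


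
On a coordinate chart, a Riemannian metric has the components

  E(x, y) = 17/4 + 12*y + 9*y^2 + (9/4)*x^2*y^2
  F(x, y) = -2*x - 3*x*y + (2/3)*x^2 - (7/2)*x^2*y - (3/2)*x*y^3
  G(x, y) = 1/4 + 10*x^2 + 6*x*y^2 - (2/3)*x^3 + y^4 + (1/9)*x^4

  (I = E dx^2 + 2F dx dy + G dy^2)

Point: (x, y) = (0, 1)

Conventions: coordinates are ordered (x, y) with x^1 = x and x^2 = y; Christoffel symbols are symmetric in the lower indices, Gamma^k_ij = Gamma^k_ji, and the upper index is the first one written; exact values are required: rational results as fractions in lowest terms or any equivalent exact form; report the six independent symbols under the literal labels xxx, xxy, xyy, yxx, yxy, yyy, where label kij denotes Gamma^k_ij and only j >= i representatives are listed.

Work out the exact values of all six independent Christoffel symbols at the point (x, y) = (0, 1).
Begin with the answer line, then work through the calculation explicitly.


Answer: Gamma_xxx = 0, Gamma_xxy = 60/101, Gamma_xyy = -12/101, Gamma_yxx = -86/5, Gamma_yxy = 12/5, Gamma_yyy = 8/5

E = 101/4, F = 0, G = 5/4 at the point
E_x = 0, E_y = 30, F_x = -13/2, F_y = 0, G_x = 6, G_y = 4
EG - F^2 = 505/16;  g^inv = (16/505) * [[5/4, 0], [0, 101/4]]
first-kind symbols [ij,l] = (1/2)(d_i g_jl + d_j g_il - d_l g_ij): [xx,x] = E_x/2 = 0, [xx,y] = F_x - E_y/2 = -43/2, [xy,x] = E_y/2 = 15, [xy,y] = G_x/2 = 3, [yy,x] = F_y - G_x/2 = -3, [yy,y] = G_y/2 = 2
Gamma^x_ij = (G*[ij,x] - F*[ij,y])/(EG - F^2), Gamma^y_ij = (E*[ij,y] - F*[ij,x])/(EG - F^2)


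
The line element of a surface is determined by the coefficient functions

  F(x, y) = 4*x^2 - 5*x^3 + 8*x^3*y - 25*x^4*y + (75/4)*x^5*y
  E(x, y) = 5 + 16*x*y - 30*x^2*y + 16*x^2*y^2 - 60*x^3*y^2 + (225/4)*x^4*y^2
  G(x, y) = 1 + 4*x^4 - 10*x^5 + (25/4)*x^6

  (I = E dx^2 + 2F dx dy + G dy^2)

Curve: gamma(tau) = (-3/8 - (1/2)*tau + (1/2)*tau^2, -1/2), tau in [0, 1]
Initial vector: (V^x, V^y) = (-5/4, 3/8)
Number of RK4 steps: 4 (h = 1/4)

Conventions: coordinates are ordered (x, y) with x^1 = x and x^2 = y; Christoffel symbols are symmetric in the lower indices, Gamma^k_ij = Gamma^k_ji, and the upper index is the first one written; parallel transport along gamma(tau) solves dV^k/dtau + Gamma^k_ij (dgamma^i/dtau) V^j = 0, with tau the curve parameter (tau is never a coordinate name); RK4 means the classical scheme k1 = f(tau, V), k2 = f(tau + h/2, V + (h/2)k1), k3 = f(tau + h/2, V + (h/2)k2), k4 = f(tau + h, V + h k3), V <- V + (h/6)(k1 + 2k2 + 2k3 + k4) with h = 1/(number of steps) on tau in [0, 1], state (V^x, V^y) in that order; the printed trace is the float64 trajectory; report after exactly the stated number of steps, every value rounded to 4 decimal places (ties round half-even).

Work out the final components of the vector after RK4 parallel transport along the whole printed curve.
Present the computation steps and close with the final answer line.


gamma'(tau) = (-1/2 + tau, 0); f(tau, V)^k = -Gamma^k_ij(gamma(tau)) gamma'^i(tau) V^j; h = 1/4; intermediate values shown to 6 dp
curve data and Christoffel symbols at the stage parameters:
  tau = 0.000000: gamma = (-0.375000, -0.500000), gamma' = (-0.500000, 0.000000); Gamma_xxx = -1.324103, Gamma_xxy = -0.702892, Gamma_xyy = 0.000000, Gamma_yxx = -0.166894, Gamma_yxy = -0.088595, Gamma_yyy = 0.000000
  tau = 0.125000: gamma = (-0.429688, -0.500000), gamma' = (-0.375000, 0.000000); Gamma_xxx = -1.330952, Gamma_xxy = -0.790898, Gamma_xyy = 0.000000, Gamma_yxx = -0.212697, Gamma_yxy = -0.126392, Gamma_yyy = 0.000000
  tau = 0.250000: gamma = (-0.468750, -0.500000), gamma' = (-0.250000, 0.000000); Gamma_xxx = -1.327000, Gamma_xxy = -0.847584, Gamma_xyy = 0.000000, Gamma_yxx = -0.245873, Gamma_yxy = -0.157045, Gamma_yyy = 0.000000
  tau = 0.375000: gamma = (-0.492188, -0.500000), gamma' = (-0.125000, 0.000000); Gamma_xxx = -1.321428, Gamma_xxy = -0.878942, Gamma_xyy = 0.000000, Gamma_yxx = -0.265648, Gamma_yxy = -0.176695, Gamma_yyy = 0.000000
  tau = 0.500000: gamma = (-0.500000, -0.500000), gamma' = (0.000000, 0.000000); Gamma_xxx = -1.319071, Gamma_xxy = -0.888939, Gamma_xyy = 0.000000, Gamma_yxx = -0.272189, Gamma_yxy = -0.183432, Gamma_yyy = 0.000000
  tau = 0.625000: gamma = (-0.492188, -0.500000), gamma' = (0.125000, 0.000000); Gamma_xxx = -1.321428, Gamma_xxy = -0.878942, Gamma_xyy = 0.000000, Gamma_yxx = -0.265648, Gamma_yxy = -0.176695, Gamma_yyy = 0.000000
  tau = 0.750000: gamma = (-0.468750, -0.500000), gamma' = (0.250000, 0.000000); Gamma_xxx = -1.327000, Gamma_xxy = -0.847584, Gamma_xyy = 0.000000, Gamma_yxx = -0.245873, Gamma_yxy = -0.157045, Gamma_yyy = 0.000000
  tau = 0.875000: gamma = (-0.429688, -0.500000), gamma' = (0.375000, 0.000000); Gamma_xxx = -1.330952, Gamma_xxy = -0.790898, Gamma_xyy = 0.000000, Gamma_yxx = -0.212697, Gamma_yxy = -0.126392, Gamma_yyy = 0.000000
  tau = 1.000000: gamma = (-0.375000, -0.500000), gamma' = (0.500000, 0.000000); Gamma_xxx = -1.324103, Gamma_xxy = -0.702892, Gamma_xyy = 0.000000, Gamma_yxx = -0.166894, Gamma_yxy = -0.088595, Gamma_yyy = 0.000000
step 0: V^x = -1.2500, V^y = 0.3750
step 1: k1 = (0.695772, 0.087697), k2 = (0.466004, 0.074471), k3 = (0.480829, 0.076840), k4 = (0.291277, 0.053969); V <- V + (h/6)(k1 + 2k2 + 2k3 + k4): V^x = -1.1300, V^y = 0.3935
step 2: k1 = (0.291484, 0.054008), k2 = (0.136652, 0.027471), k3 = (0.140214, 0.028187), k4 = (0.000000, 0.000000); V <- V + (h/6)(k1 + 2k2 + 2k3 + k4): V^x = -1.0948, V^y = 0.4004
step 3: k1 = (0.000000, 0.000000), k2 = (-0.136838, -0.027509), k3 = (-0.140042, -0.028153), k4 = (-0.291447, -0.054001); V <- V + (h/6)(k1 + 2k2 + 2k3 + k4): V^x = -1.1300, V^y = 0.3935
step 4: k1 = (-0.291484, -0.054008), k2 = (-0.467453, -0.074703), k3 = (-0.479198, -0.076580), k4 = (-0.695842, -0.087706); V <- V + (h/6)(k1 + 2k2 + 2k3 + k4): V^x = -1.2500, V^y = 0.3750

Answer: V^x = -1.2500, V^y = 0.3750


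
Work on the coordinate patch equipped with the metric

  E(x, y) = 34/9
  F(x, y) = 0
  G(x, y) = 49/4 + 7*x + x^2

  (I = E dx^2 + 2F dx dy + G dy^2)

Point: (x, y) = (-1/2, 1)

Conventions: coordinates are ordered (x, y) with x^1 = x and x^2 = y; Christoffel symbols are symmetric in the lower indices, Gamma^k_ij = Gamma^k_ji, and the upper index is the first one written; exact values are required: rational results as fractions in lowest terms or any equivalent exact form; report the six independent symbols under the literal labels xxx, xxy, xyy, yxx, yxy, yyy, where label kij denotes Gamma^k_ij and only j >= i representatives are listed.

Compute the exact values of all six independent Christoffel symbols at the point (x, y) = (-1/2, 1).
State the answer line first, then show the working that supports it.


Answer: Gamma_xxx = 0, Gamma_xxy = 0, Gamma_xyy = -27/34, Gamma_yxx = 0, Gamma_yxy = 1/3, Gamma_yyy = 0

E = 34/9, F = 0, G = 9 at the point
E_x = 0, E_y = 0, F_x = 0, F_y = 0, G_x = 6, G_y = 0
EG - F^2 = 34;  g^inv = (1/34) * [[9, 0], [0, 34/9]]
first-kind symbols [ij,l] = (1/2)(d_i g_jl + d_j g_il - d_l g_ij): [xx,x] = E_x/2 = 0, [xx,y] = F_x - E_y/2 = 0, [xy,x] = E_y/2 = 0, [xy,y] = G_x/2 = 3, [yy,x] = F_y - G_x/2 = -3, [yy,y] = G_y/2 = 0
Gamma^x_ij = (G*[ij,x] - F*[ij,y])/(EG - F^2), Gamma^y_ij = (E*[ij,y] - F*[ij,x])/(EG - F^2)


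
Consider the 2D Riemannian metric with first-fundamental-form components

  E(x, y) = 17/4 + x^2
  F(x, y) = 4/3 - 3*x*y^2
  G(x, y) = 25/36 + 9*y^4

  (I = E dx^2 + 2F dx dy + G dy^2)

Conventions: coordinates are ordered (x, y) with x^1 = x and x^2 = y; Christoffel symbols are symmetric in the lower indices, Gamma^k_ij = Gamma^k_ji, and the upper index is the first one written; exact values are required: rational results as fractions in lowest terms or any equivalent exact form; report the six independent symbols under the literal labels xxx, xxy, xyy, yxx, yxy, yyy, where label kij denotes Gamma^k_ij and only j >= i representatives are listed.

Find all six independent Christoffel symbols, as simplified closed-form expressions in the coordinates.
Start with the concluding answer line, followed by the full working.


Answer: Gamma_xxx = (100*x + 576*y^2)/(100*x^2 + 1152*x*y^2 + 5508*y^4 + 169), Gamma_xxy = 0, Gamma_xyy = (-600*x*y - 3456*y^3)/(100*x^2 + 1152*x*y^2 + 5508*y^4 + 169), Gamma_yxx = (-192*x - 1836*y^2)/(100*x^2 + 1152*x*y^2 + 5508*y^4 + 169), Gamma_yxy = 0, Gamma_yyy = (1152*x*y + 11016*y^3)/(100*x^2 + 1152*x*y^2 + 5508*y^4 + 169)

E = 17/4 + x^2; F = 4/3 - 3*x*y^2; G = 25/36 + 9*y^4
Gamma^k_ij = (1/2) g^{kl} (d_i g_jl + d_j g_il - d_l g_ij), with g^inv = (1/(EG-F^2)) [[G, -F], [-F, E]]
first partials: E_x = 2*x, E_y = 0, F_x = -3*y^2, F_y = -6*x*y, G_x = 0, G_y = 36*y^3
D = EG - F^2 = 169/144 + (25/36)*x^2 + 8*x*y^2 + (153/4)*y^4
expanded: Gamma^x_xx = (G E_x - 2F F_x + F E_y)/(2D), Gamma^x_xy = (G E_y - F G_x)/(2D), Gamma^x_yy = (2G F_y - G G_x - F G_y)/(2D), Gamma^y_xx = (2E F_x - E E_y - F E_x)/(2D), Gamma^y_xy = (E G_x - F E_y)/(2D), Gamma^y_yy = (E G_y - 2F F_y + F G_x)/(2D); substitute and cancel common factors


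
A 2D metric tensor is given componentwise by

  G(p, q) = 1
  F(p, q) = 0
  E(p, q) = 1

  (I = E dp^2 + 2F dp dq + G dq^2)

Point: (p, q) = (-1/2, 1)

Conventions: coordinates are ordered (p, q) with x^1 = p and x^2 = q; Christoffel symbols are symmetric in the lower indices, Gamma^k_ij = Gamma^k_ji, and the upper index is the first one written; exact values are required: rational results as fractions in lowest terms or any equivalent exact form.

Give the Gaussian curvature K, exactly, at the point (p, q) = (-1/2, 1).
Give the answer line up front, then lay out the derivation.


Answer: K = 0

E = 1, F = 0, G = 1, EG - F^2 = 1 at the point
E_p = 0, E_q = 0, F_p = 0, F_q = 0, G_p = 0, G_q = 0
E_qq = 0, F_pq = 0, G_pp = 0
Evaluate Brioschi's two determinant matrices M1, M2 and divide by (EG - F^2)^2.
M1 = [[-E_qq/2 + F_pq - G_pp/2, E_p/2, F_p - E_q/2], [F_q - G_p/2, E, F], [G_q/2, F, G]] = [[0, 0, 0], [0, 1, 0], [0, 0, 1]]; det M1 = 0
M2 = [[0, E_q/2, G_p/2], [E_q/2, E, F], [G_p/2, F, G]] = [[0, 0, 0], [0, 1, 0], [0, 0, 1]]; det M2 = 0
det M1 - det M2 = 0; K = 0 / (1)^2 = 0


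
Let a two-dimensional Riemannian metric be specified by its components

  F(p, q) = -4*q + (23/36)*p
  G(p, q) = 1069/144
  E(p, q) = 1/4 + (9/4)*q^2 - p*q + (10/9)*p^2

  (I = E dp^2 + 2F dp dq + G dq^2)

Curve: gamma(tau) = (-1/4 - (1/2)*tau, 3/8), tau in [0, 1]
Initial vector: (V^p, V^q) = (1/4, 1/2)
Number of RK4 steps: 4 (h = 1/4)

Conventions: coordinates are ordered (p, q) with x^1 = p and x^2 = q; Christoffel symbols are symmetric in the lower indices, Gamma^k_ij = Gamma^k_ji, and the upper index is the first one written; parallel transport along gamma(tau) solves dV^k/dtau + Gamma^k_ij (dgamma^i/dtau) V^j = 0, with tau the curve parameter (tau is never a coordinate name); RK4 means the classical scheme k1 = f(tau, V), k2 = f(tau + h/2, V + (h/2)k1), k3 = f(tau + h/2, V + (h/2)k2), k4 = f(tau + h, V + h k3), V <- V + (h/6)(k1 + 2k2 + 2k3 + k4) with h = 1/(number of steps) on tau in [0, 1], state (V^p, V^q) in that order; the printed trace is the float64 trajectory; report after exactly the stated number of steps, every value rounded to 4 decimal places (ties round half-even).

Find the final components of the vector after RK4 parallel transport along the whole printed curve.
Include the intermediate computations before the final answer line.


gamma'(tau) = (-1/2, 0); f(tau, V)^k = -Gamma^k_ij(gamma(tau)) gamma'^i(tau) V^j; h = 1/4; intermediate values shown to 6 dp
curve data and Christoffel symbols at the stage parameters:
  tau = 0.000000: gamma = (-0.250000, 0.375000), gamma' = (-0.500000, 0.000000); Gamma_ppp = -1.503430, Gamma_ppq = 2.701999, Gamma_pqq = -11.156640, Gamma_qpp = -0.380561, Gamma_qpq = 0.604095, Gamma_qqq = -2.494328
  tau = 0.125000: gamma = (-0.312500, 0.375000), gamma' = (-0.500000, 0.000000); Gamma_ppp = -1.532156, Gamma_ppq = 2.481628, Gamma_pqq = -9.926512, Gamma_qpp = -0.399434, Gamma_qpq = 0.568174, Gamma_qqq = -2.272698
  tau = 0.250000: gamma = (-0.375000, 0.375000), gamma' = (-0.500000, 0.000000); Gamma_ppp = -1.527752, Gamma_ppq = 2.263287, Gamma_pqq = -8.778809, Gamma_qpp = -0.410853, Gamma_qpq = 0.530359, Gamma_qqq = -2.057148
  tau = 0.375000: gamma = (-0.437500, 0.375000), gamma' = (-0.500000, 0.000000); Gamma_ppp = -1.500566, Gamma_ppq = 2.056816, Gamma_pqq = -7.743308, Gamma_qpp = -0.416763, Gamma_qpq = 0.493039, Gamma_qqq = -1.856148
  tau = 0.500000: gamma = (-0.500000, 0.375000), gamma' = (-0.500000, 0.000000); Gamma_ppp = -1.458856, Gamma_ppq = 1.867237, Gamma_pqq = -6.828753, Gamma_qpp = -0.418821, Gamma_qpq = 0.457639, Gamma_qqq = -1.673651
  tau = 0.625000: gamma = (-0.562500, 0.375000), gamma' = (-0.500000, 0.000000); Gamma_ppp = -1.408723, Gamma_ppq = 1.696339, Gamma_pqq = -6.031428, Gamma_qpp = -0.418321, Gamma_qpq = 0.424878, Gamma_qqq = -1.510678
  tau = 0.750000: gamma = (-0.625000, 0.375000), gamma' = (-0.500000, 0.000000); Gamma_ppp = -1.354439, Gamma_ppq = 1.543976, Gamma_pqq = -5.341323, Gamma_qpp = -0.416220, Gamma_qpq = 0.395021, Gamma_qqq = -1.366559
  tau = 0.875000: gamma = (-0.687500, 0.375000), gamma' = (-0.500000, 0.000000); Gamma_ppp = -1.298862, Gamma_ppq = 1.408970, Gamma_pqq = -4.746003, Gamma_qpp = -0.413197, Gamma_qpq = 0.368059, Gamma_qqq = -1.239777
  tau = 1.000000: gamma = (-0.750000, 0.375000), gamma' = (-0.500000, 0.000000); Gamma_ppp = -1.243835, Gamma_ppq = 1.289680, Gamma_pqq = -4.232796, Gamma_qpp = -0.409722, Gamma_qpq = 0.343834, Gamma_qqq = -1.128482
step 0: V^p = 0.2500, V^q = 0.5000
step 1: k1 = (0.487571, 0.103454), k2 = (0.398244, 0.083616), k3 = (0.403721, 0.085142), k4 = (0.321842, 0.066144); V <- V + (h/6)(k1 + 2k2 + 2k3 + k4): V^p = 0.3506, V^q = 0.5211
step 2: k1 = (0.321952, 0.066179), k2 = (0.251231, 0.049073), k3 = (0.255664, 0.050387), k4 = (0.195970, 0.035332); V <- V + (h/6)(k1 + 2k2 + 2k3 + k4): V^p = 0.4144, V^q = 0.5336
step 3: k1 = (0.195965, 0.035334), k2 = (0.147245, 0.022511), k3 = (0.150175, 0.023444), k4 = (0.110445, 0.012509); V <- V + (h/6)(k1 + 2k2 + 2k3 + k4): V^p = 0.4519, V^q = 0.5395
step 4: k1 = (0.110410, 0.012500), k2 = (0.078690, 0.003347), k3 = (0.080459, 0.003955), k4 = (0.054937, -0.003789); V <- V + (h/6)(k1 + 2k2 + 2k3 + k4): V^p = 0.4721, V^q = 0.5404

Answer: V^p = 0.4721, V^q = 0.5404


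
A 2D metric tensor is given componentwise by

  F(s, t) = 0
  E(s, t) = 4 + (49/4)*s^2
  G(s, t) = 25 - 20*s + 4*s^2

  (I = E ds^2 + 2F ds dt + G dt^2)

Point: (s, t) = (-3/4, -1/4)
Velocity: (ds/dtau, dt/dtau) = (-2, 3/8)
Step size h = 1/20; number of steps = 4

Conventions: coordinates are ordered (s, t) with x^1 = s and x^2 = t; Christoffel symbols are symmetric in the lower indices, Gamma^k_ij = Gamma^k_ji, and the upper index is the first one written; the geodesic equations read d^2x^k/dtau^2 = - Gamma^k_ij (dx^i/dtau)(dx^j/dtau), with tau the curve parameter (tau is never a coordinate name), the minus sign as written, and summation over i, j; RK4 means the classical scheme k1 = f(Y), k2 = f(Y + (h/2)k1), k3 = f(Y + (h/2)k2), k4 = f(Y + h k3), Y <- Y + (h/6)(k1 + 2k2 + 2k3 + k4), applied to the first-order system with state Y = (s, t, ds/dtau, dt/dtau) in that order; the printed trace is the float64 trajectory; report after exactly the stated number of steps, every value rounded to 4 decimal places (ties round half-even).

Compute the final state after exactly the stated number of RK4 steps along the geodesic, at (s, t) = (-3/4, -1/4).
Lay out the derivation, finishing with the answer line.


f(Y) = (ds/dtau, dt/dtau, -Gamma^s_ij Y'^i Y'^j, -Gamma^t_ij Y'^i Y'^j) with the Gammas evaluated at the stage position; h = 0.050000; intermediate values shown to 6 dp
step 0: s = -0.7500, t = -0.2500, ds/dtau = -2.0000, dt/dtau = 0.3750
step 1:
  k1: at (s, t) = (-0.750000, -0.250000), (ds/dtau, dt/dtau) = (-2.000000, 0.375000); Gamma_sss = -0.843615, Gamma_sst = 0.000000, Gamma_stt = 1.193687, Gamma_tss = 0.000000, Gamma_tst = -0.307692, Gamma_ttt = 0.000000; k1 = (-2.000000, 0.375000, 3.206600, -0.461538)
  k2: at (s, t) = (-0.800000, -0.240625), (ds/dtau, dt/dtau) = (-1.919835, 0.363462); Gamma_sss = -0.827703, Gamma_sst = 0.000000, Gamma_stt = 1.114865, Gamma_tss = 0.000000, Gamma_tst = -0.303030, Gamma_ttt = 0.000000; k2 = (-1.919835, 0.363462, 2.903440, -0.422901)
  k3: at (s, t) = (-0.797996, -0.240913), (ds/dtau, dt/dtau) = (-1.927414, 0.364427); Gamma_sss = -0.828374, Gamma_sst = 0.000000, Gamma_stt = 1.117892, Gamma_tss = 0.000000, Gamma_tst = -0.303214, Gamma_ttt = 0.000000; k3 = (-1.927414, 0.364427, 2.928883, -0.425957)
  k4: at (s, t) = (-0.846371, -0.231779), (ds/dtau, dt/dtau) = (-1.853556, 0.353702); Gamma_sss = -0.811575, Gamma_sst = 0.000000, Gamma_stt = 1.047770, Gamma_tss = 0.000000, Gamma_tst = -0.298831, Gamma_ttt = 0.000000; k4 = (-1.853556, 0.353702, 2.657223, -0.391831)
  Y <- Y + (h/6)(k1 + 2k2 + 2k3 + k4): s = -0.8462, t = -0.2318, ds/dtau = -1.8539, dt/dtau = 0.3537
step 2:
  k1: at (s, t) = (-0.846234, -0.231796), (ds/dtau, dt/dtau) = (-1.853929, 0.353741); Gamma_sss = -0.811624, Gamma_sst = 0.000000, Gamma_stt = 1.047960, Gamma_tss = 0.000000, Gamma_tst = -0.298843, Gamma_ttt = 0.000000; k1 = (-1.853929, 0.353741, 2.658463, -0.391969)
  k2: at (s, t) = (-0.892582, -0.222952), (ds/dtau, dt/dtau) = (-1.787468, 0.343942); Gamma_sss = -0.794654, Gamma_sst = 0.000000, Gamma_stt = 0.986244, Gamma_tss = 0.000000, Gamma_tst = -0.294761, Gamma_ttt = 0.000000; k2 = (-1.787468, 0.343942, 2.422284, -0.362429)
  k3: at (s, t) = (-0.890920, -0.223197), (ds/dtau, dt/dtau) = (-1.793372, 0.344680); Gamma_sss = -0.795273, Gamma_sst = 0.000000, Gamma_stt = 0.988368, Gamma_tss = 0.000000, Gamma_tst = -0.294905, Gamma_ttt = 0.000000; k3 = (-1.793372, 0.344680, 2.440322, -0.364585)
  k4: at (s, t) = (-0.935902, -0.214562), (ds/dtau, dt/dtau) = (-1.731913, 0.335512); Gamma_sss = -0.778334, Gamma_sst = 0.000000, Gamma_stt = 0.933039, Gamma_tss = 0.000000, Gamma_tst = -0.291044, Gamma_ttt = 0.000000; k4 = (-1.731913, 0.335512, 2.229599, -0.338238)
  Y <- Y + (h/6)(k1 + 2k2 + 2k3 + k4): s = -0.9358, t = -0.2146, ds/dtau = -1.7322, dt/dtau = 0.3355
step 3:
  k1: at (s, t) = (-0.935796, -0.214575), (ds/dtau, dt/dtau) = (-1.732152, 0.335539); Gamma_sss = -0.778374, Gamma_sst = 0.000000, Gamma_stt = 0.933164, Gamma_tss = 0.000000, Gamma_tst = -0.291053, Gamma_ttt = 0.000000; k1 = (-1.732152, 0.335539, 2.230333, -0.338323)
  k2: at (s, t) = (-0.979100, -0.206187), (ds/dtau, dt/dtau) = (-1.676394, 0.327081); Gamma_sss = -0.761846, Gamma_sst = 0.000000, Gamma_stt = 0.883957, Gamma_tss = 0.000000, Gamma_tst = -0.287431, Gamma_ttt = 0.000000; k2 = (-1.676394, 0.327081, 2.046446, -0.315206)
  k3: at (s, t) = (-0.977706, -0.206398), (ds/dtau, dt/dtau) = (-1.680991, 0.327659); Gamma_sss = -0.762380, Gamma_sst = 0.000000, Gamma_stt = 0.885482, Gamma_tss = 0.000000, Gamma_tst = -0.287546, Gamma_ttt = 0.000000; k3 = (-1.680991, 0.327659, 2.059214, -0.316756)
  k4: at (s, t) = (-1.019846, -0.198192), (ds/dtau, dt/dtau) = (-1.629191, 0.319701); Gamma_sss = -0.746256, Gamma_sst = 0.000000, Gamma_stt = 0.841009, Gamma_tss = 0.000000, Gamma_tst = -0.284103, Gamma_ttt = 0.000000; k4 = (-1.629191, 0.319701, 1.894803, -0.295953)
  Y <- Y + (h/6)(k1 + 2k2 + 2k3 + k4): s = -1.0198, t = -0.1982, ds/dtau = -1.6293, dt/dtau = 0.3197
step 4:
  k1: at (s, t) = (-1.019764, -0.198203), (ds/dtau, dt/dtau) = (-1.629348, 0.319721); Gamma_sss = -0.746287, Gamma_sst = 0.000000, Gamma_stt = 0.841093, Gamma_tss = 0.000000, Gamma_tst = -0.284110, Gamma_ttt = 0.000000; k1 = (-1.629348, 0.319721, 1.895249, -0.296006)
  k2: at (s, t) = (-1.060498, -0.190210), (ds/dtau, dt/dtau) = (-1.581967, 0.312320); Gamma_sss = -0.730780, Gamma_sst = 0.000000, Gamma_stt = 0.801146, Gamma_tss = 0.000000, Gamma_tst = -0.280860, Gamma_ttt = 0.000000; k2 = (-1.581967, 0.312320, 1.750718, -0.277535)
  k3: at (s, t) = (-1.059313, -0.190395), (ds/dtau, dt/dtau) = (-1.585580, 0.312782); Gamma_sss = -0.731229, Gamma_sst = 0.000000, Gamma_stt = 0.802267, Gamma_tss = 0.000000, Gamma_tst = -0.280953, Gamma_ttt = 0.000000; k3 = (-1.585580, 0.312782, 1.759869, -0.278673)
  k4: at (s, t) = (-1.099043, -0.182563), (ds/dtau, dt/dtau) = (-1.541355, 0.305787); Gamma_sss = -0.716257, Gamma_sst = 0.000000, Gamma_stt = 0.765887, Gamma_tss = 0.000000, Gamma_tst = -0.277852, Gamma_ttt = 0.000000; k4 = (-1.541355, 0.305787, 1.630050, -0.261918)
  Y <- Y + (h/6)(k1 + 2k2 + 2k3 + k4): s = -1.0990, t = -0.1826, ds/dtau = -1.5415, dt/dtau = 0.3058

Answer: s = -1.0990, t = -0.1826, ds/dtau = -1.5415, dt/dtau = 0.3058
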